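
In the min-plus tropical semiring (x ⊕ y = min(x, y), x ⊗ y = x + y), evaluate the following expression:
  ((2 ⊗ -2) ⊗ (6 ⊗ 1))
((2 ⊗ -2) ⊗ (6 ⊗ 1)) = 7

Expand innermost to outermost. Recall ⊕ takes the minimum of its arguments and ⊗ takes their sum. Working out the expression ((2 ⊗ -2) ⊗ (6 ⊗ 1)) gives 7.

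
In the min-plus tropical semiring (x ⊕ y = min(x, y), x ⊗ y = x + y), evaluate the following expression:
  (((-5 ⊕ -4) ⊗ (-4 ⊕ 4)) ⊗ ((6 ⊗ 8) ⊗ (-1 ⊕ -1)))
(((-5 ⊕ -4) ⊗ (-4 ⊕ 4)) ⊗ ((6 ⊗ 8) ⊗ (-1 ⊕ -1))) = 4

Expand innermost to outermost. Recall ⊕ takes the minimum of its arguments and ⊗ takes their sum. Working out the expression (((-5 ⊕ -4) ⊗ (-4 ⊕ 4)) ⊗ ((6 ⊗ 8) ⊗ (-1 ⊕ -1))) gives 4.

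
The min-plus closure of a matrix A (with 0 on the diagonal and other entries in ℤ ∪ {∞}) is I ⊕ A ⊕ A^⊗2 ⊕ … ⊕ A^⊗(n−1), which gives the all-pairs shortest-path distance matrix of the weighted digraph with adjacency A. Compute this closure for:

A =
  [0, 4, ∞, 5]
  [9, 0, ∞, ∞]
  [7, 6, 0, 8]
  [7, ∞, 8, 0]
Closure =
  [0, 4, 13, 5]
  [9, 0, 22, 14]
  [7, 6, 0, 8]
  [7, 11, 8, 0]

This is the Floyd-Warshall all-pairs shortest-path computation. For each intermediate vertex k = 0, 1, …, 3, update dist[i][j] ← min(dist[i][j], dist[i][k] + dist[k][j]). The final matrix gives, for each (i, j), the minimum total weight of any directed path from i to j (possibly empty when i = j).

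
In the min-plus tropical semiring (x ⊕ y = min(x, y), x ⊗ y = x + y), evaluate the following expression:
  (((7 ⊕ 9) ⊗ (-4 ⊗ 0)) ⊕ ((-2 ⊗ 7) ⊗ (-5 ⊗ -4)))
(((7 ⊕ 9) ⊗ (-4 ⊗ 0)) ⊕ ((-2 ⊗ 7) ⊗ (-5 ⊗ -4))) = -4

Expand innermost to outermost. Recall ⊕ takes the minimum of its arguments and ⊗ takes their sum. Working out the expression (((7 ⊕ 9) ⊗ (-4 ⊗ 0)) ⊕ ((-2 ⊗ 7) ⊗ (-5 ⊗ -4))) gives -4.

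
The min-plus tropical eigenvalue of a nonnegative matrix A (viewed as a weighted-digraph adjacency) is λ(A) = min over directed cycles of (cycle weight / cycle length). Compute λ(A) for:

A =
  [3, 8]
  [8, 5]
λ(A) = 3

Enumerate directed cycles and compute their means (weight / length). Sample:
  cycle 0 → 0: weight = 3, length = 1, mean = 3/1 ≈ 3.000
  cycle 1 → 1: weight = 5, length = 1, mean = 5/1 ≈ 5.000
  cycle 0 → 1 → 0: weight = 16, length = 2, mean = 16/2 ≈ 8.000
  cycle 1 → 0 → 1: weight = 16, length = 2, mean = 16/2 ≈ 8.000
Minimum mean = 3.000, attained e.g. along the cycle 0 → 0 with weight 3 and length 1. So λ(A) = 3/1 = 3.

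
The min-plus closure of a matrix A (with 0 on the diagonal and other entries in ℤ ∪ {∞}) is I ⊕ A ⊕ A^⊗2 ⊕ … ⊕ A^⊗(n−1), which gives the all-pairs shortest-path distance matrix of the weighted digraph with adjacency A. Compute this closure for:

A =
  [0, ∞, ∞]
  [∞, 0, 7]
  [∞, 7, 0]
Closure =
  [0, ∞, ∞]
  [∞, 0, 7]
  [∞, 7, 0]

This is the Floyd-Warshall all-pairs shortest-path computation. For each intermediate vertex k = 0, 1, …, 2, update dist[i][j] ← min(dist[i][j], dist[i][k] + dist[k][j]). The final matrix gives, for each (i, j), the minimum total weight of any directed path from i to j (possibly empty when i = j).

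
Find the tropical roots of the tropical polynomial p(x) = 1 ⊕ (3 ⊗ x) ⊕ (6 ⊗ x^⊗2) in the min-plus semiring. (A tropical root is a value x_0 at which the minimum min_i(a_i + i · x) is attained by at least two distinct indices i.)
Roots: {-3, -2}

Each tropical root is a break point of the lower envelope of the lines y = a_i + i · x (there are 3 lines, with slopes 0, 1, ..., 2). Only the lines that attain the minimum somewhere contribute to roots; other lines are dominated. Here the surviving (envelope) indices are i = 2, i = 1, i = 0.
Intersections between consecutive envelope lines give the roots: for adjacent envelope indices i < j the intersection is x = (a_i − a_j) / (j − i). Reading off the sorted break points: {-3, -2}.
Verification: at each break x_0, at least two indices attain the minimum of min_i(a_i + i · x_0).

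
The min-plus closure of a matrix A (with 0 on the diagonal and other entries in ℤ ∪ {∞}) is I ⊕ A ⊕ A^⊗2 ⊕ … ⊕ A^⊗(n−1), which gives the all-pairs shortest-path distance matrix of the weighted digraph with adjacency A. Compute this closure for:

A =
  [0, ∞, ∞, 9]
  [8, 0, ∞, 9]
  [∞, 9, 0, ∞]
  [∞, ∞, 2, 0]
Closure =
  [0, 20, 11, 9]
  [8, 0, 11, 9]
  [17, 9, 0, 18]
  [19, 11, 2, 0]

This is the Floyd-Warshall all-pairs shortest-path computation. For each intermediate vertex k = 0, 1, …, 3, update dist[i][j] ← min(dist[i][j], dist[i][k] + dist[k][j]). The final matrix gives, for each (i, j), the minimum total weight of any directed path from i to j (possibly empty when i = j).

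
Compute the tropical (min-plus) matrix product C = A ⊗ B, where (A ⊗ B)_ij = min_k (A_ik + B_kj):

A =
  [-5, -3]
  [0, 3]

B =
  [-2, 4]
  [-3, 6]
A ⊗ B =
  [-7, -1]
  [-2, 4]

Apply the min-plus product entry-by-entry:
  C[0][0] = min over k of (A[0][0] + B[0][0] = -5 + -2 = -7, A[0][1] + B[1][0] = -3 + -3 = -6) = -7 (attained at k = 0)
  C[0][1] = min over k of (A[0][0] + B[0][1] = -5 + 4 = -1, A[0][1] + B[1][1] = -3 + 6 = 3) = -1 (attained at k = 0)
  C[1][0] = min over k of (A[1][0] + B[0][0] = 0 + -2 = -2, A[1][1] + B[1][0] = 3 + -3 = 0) = -2 (attained at k = 0)
  C[1][1] = min over k of (A[1][0] + B[0][1] = 0 + 4 = 4, A[1][1] + B[1][1] = 3 + 6 = 9) = 4 (attained at k = 0)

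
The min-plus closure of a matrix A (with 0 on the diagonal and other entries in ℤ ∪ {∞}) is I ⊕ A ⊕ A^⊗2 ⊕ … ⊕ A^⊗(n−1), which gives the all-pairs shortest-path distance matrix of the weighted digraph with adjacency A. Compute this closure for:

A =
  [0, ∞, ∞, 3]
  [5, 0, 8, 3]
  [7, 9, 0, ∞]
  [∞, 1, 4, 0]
Closure =
  [0, 4, 7, 3]
  [5, 0, 7, 3]
  [7, 9, 0, 10]
  [6, 1, 4, 0]

This is the Floyd-Warshall all-pairs shortest-path computation. For each intermediate vertex k = 0, 1, …, 3, update dist[i][j] ← min(dist[i][j], dist[i][k] + dist[k][j]). The final matrix gives, for each (i, j), the minimum total weight of any directed path from i to j (possibly empty when i = j).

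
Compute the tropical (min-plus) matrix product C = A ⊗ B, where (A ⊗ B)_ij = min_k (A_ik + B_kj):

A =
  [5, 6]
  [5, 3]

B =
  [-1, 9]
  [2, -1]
A ⊗ B =
  [4, 5]
  [4, 2]

Apply the min-plus product entry-by-entry:
  C[0][0] = min over k of (A[0][0] + B[0][0] = 5 + -1 = 4, A[0][1] + B[1][0] = 6 + 2 = 8) = 4 (attained at k = 0)
  C[0][1] = min over k of (A[0][0] + B[0][1] = 5 + 9 = 14, A[0][1] + B[1][1] = 6 + -1 = 5) = 5 (attained at k = 1)
  C[1][0] = min over k of (A[1][0] + B[0][0] = 5 + -1 = 4, A[1][1] + B[1][0] = 3 + 2 = 5) = 4 (attained at k = 0)
  C[1][1] = min over k of (A[1][0] + B[0][1] = 5 + 9 = 14, A[1][1] + B[1][1] = 3 + -1 = 2) = 2 (attained at k = 1)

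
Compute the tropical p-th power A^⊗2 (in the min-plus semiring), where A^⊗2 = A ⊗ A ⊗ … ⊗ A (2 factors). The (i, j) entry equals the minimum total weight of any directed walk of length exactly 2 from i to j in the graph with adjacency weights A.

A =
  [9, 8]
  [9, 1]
A^⊗2 =
  [17, 9]
  [10, 2]

Each entry (A^⊗2)_ij equals the minimum over all length-2 walks i = v_0 → v_1 → … → v_2 = j of Σ_t A[v_t][v_{t+1}]. For example, for (i, j) = (0, 1) we minimise over 2 possible intermediate vertex sequences; the minimum is 9, attained along the walk 0 → 1 → 1.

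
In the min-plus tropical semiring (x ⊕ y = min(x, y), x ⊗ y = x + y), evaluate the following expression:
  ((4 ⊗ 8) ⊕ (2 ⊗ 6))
((4 ⊗ 8) ⊕ (2 ⊗ 6)) = 8

Expand innermost to outermost. Recall ⊕ takes the minimum of its arguments and ⊗ takes their sum. Working out the expression ((4 ⊗ 8) ⊕ (2 ⊗ 6)) gives 8.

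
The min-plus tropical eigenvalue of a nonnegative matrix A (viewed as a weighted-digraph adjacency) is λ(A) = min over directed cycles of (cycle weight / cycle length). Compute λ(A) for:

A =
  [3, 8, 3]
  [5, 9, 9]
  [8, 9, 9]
λ(A) = 3

Enumerate directed cycles and compute their means (weight / length). Sample:
  cycle 0 → 0: weight = 3, length = 1, mean = 3/1 ≈ 3.000
  cycle 1 → 1: weight = 9, length = 1, mean = 9/1 ≈ 9.000
  cycle 2 → 2: weight = 9, length = 1, mean = 9/1 ≈ 9.000
  cycle 0 → 1 → 0: weight = 13, length = 2, mean = 13/2 ≈ 6.500
  cycle 0 → 2 → 0: weight = 11, length = 2, mean = 11/2 ≈ 5.500
  cycle 1 → 0 → 1: weight = 13, length = 2, mean = 13/2 ≈ 6.500
Minimum mean = 3.000, attained e.g. along the cycle 0 → 0 with weight 3 and length 1. So λ(A) = 3/1 = 3.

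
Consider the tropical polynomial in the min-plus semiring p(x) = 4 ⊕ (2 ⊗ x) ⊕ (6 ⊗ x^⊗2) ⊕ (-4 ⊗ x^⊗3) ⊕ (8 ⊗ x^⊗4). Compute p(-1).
p(-1) = -7

A tropical monomial a ⊗ x^⊗i evaluates to a + i · x. Evaluating each term at x = -1:
  Term 0 contributes 4 + 0 · -1 = 4
  Term 1 contributes 2 + 1 · -1 = 1
  Term 2 contributes 6 + 2 · -1 = 4
  Term 3 contributes -4 + 3 · -1 = -7
  Term 4 contributes 8 + 4 · -1 = 4
p(-1) = ⊕ of these = min[4, 1, 4, -7, 4] = -7.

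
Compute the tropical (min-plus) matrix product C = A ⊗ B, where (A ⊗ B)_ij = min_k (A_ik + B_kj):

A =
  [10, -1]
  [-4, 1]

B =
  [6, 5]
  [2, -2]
A ⊗ B =
  [1, -3]
  [2, -1]

Apply the min-plus product entry-by-entry:
  C[0][0] = min over k of (A[0][0] + B[0][0] = 10 + 6 = 16, A[0][1] + B[1][0] = -1 + 2 = 1) = 1 (attained at k = 1)
  C[0][1] = min over k of (A[0][0] + B[0][1] = 10 + 5 = 15, A[0][1] + B[1][1] = -1 + -2 = -3) = -3 (attained at k = 1)
  C[1][0] = min over k of (A[1][0] + B[0][0] = -4 + 6 = 2, A[1][1] + B[1][0] = 1 + 2 = 3) = 2 (attained at k = 0)
  C[1][1] = min over k of (A[1][0] + B[0][1] = -4 + 5 = 1, A[1][1] + B[1][1] = 1 + -2 = -1) = -1 (attained at k = 1)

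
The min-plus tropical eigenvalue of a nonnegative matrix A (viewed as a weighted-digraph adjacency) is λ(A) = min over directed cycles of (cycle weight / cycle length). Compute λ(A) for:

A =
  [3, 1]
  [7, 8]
λ(A) = 3

Enumerate directed cycles and compute their means (weight / length). Sample:
  cycle 0 → 0: weight = 3, length = 1, mean = 3/1 ≈ 3.000
  cycle 1 → 1: weight = 8, length = 1, mean = 8/1 ≈ 8.000
  cycle 0 → 1 → 0: weight = 8, length = 2, mean = 8/2 ≈ 4.000
  cycle 1 → 0 → 1: weight = 8, length = 2, mean = 8/2 ≈ 4.000
Minimum mean = 3.000, attained e.g. along the cycle 0 → 0 with weight 3 and length 1. So λ(A) = 3/1 = 3.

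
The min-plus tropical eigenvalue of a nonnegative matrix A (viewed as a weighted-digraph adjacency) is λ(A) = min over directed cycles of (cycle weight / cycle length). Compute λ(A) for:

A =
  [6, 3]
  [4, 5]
λ(A) = 7/2

Enumerate directed cycles and compute their means (weight / length). Sample:
  cycle 0 → 0: weight = 6, length = 1, mean = 6/1 ≈ 6.000
  cycle 1 → 1: weight = 5, length = 1, mean = 5/1 ≈ 5.000
  cycle 0 → 1 → 0: weight = 7, length = 2, mean = 7/2 ≈ 3.500
  cycle 1 → 0 → 1: weight = 7, length = 2, mean = 7/2 ≈ 3.500
Minimum mean = 3.500, attained e.g. along the cycle 0 → 1 → 0 with weight 7 and length 2. So λ(A) = 7/2 = 7/2.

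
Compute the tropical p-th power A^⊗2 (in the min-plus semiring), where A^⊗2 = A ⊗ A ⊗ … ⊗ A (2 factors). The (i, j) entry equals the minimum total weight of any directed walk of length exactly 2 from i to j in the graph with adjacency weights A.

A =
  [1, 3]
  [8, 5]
A^⊗2 =
  [2, 4]
  [9, 10]

Each entry (A^⊗2)_ij equals the minimum over all length-2 walks i = v_0 → v_1 → … → v_2 = j of Σ_t A[v_t][v_{t+1}]. For example, for (i, j) = (0, 1) we minimise over 2 possible intermediate vertex sequences; the minimum is 4, attained along the walk 0 → 0 → 1.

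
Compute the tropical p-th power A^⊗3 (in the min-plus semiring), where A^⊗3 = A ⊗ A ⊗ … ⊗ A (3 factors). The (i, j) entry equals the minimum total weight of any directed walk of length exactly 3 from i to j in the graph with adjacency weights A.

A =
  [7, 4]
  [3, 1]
A^⊗3 =
  [8, 6]
  [5, 3]

Each entry (A^⊗3)_ij equals the minimum over all length-3 walks i = v_0 → v_1 → … → v_3 = j of Σ_t A[v_t][v_{t+1}]. For example, for (i, j) = (0, 1) we minimise over 4 possible intermediate vertex sequences; the minimum is 6, attained along the walk 0 → 1 → 1 → 1.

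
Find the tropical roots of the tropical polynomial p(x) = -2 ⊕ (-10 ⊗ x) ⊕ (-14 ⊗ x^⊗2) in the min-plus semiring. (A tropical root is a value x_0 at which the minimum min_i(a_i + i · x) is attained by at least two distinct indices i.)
Roots: {4, 8}

Each tropical root is a break point of the lower envelope of the lines y = a_i + i · x (there are 3 lines, with slopes 0, 1, ..., 2). Only the lines that attain the minimum somewhere contribute to roots; other lines are dominated. Here the surviving (envelope) indices are i = 2, i = 1, i = 0.
Intersections between consecutive envelope lines give the roots: for adjacent envelope indices i < j the intersection is x = (a_i − a_j) / (j − i). Reading off the sorted break points: {4, 8}.
Verification: at each break x_0, at least two indices attain the minimum of min_i(a_i + i · x_0).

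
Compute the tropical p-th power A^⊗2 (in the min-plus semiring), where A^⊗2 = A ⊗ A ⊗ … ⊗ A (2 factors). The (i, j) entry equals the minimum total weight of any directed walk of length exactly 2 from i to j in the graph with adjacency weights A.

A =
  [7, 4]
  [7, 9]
A^⊗2 =
  [11, 11]
  [14, 11]

Each entry (A^⊗2)_ij equals the minimum over all length-2 walks i = v_0 → v_1 → … → v_2 = j of Σ_t A[v_t][v_{t+1}]. For example, for (i, j) = (0, 1) we minimise over 2 possible intermediate vertex sequences; the minimum is 11, attained along the walk 0 → 0 → 1.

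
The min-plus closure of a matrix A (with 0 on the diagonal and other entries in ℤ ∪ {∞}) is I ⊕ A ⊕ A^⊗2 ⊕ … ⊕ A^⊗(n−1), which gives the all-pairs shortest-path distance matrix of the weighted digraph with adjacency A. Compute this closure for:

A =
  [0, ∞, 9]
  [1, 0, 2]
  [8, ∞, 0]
Closure =
  [0, ∞, 9]
  [1, 0, 2]
  [8, ∞, 0]

This is the Floyd-Warshall all-pairs shortest-path computation. For each intermediate vertex k = 0, 1, …, 2, update dist[i][j] ← min(dist[i][j], dist[i][k] + dist[k][j]). The final matrix gives, for each (i, j), the minimum total weight of any directed path from i to j (possibly empty when i = j).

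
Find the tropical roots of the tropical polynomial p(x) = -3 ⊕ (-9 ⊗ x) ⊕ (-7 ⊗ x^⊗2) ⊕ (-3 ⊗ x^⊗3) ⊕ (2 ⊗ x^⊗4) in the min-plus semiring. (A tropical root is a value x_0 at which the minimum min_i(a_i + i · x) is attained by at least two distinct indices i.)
Roots: {-5, -4, -2, 6}

Each tropical root is a break point of the lower envelope of the lines y = a_i + i · x (there are 5 lines, with slopes 0, 1, ..., 4). Only the lines that attain the minimum somewhere contribute to roots; other lines are dominated. Here the surviving (envelope) indices are i = 4, i = 3, i = 2, i = 1, i = 0.
Intersections between consecutive envelope lines give the roots: for adjacent envelope indices i < j the intersection is x = (a_i − a_j) / (j − i). Reading off the sorted break points: {-5, -4, -2, 6}.
Verification: at each break x_0, at least two indices attain the minimum of min_i(a_i + i · x_0).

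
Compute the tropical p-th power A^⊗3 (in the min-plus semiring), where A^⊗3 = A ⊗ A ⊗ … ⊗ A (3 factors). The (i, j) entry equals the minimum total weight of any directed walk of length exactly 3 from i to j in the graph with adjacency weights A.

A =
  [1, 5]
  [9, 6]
A^⊗3 =
  [3, 7]
  [11, 15]

Each entry (A^⊗3)_ij equals the minimum over all length-3 walks i = v_0 → v_1 → … → v_3 = j of Σ_t A[v_t][v_{t+1}]. For example, for (i, j) = (0, 1) we minimise over 4 possible intermediate vertex sequences; the minimum is 7, attained along the walk 0 → 0 → 0 → 1.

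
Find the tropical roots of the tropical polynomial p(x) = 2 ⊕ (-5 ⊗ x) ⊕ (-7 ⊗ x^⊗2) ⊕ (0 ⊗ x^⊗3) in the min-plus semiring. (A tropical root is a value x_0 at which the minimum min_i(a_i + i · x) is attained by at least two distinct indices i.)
Roots: {-7, 2, 7}

Each tropical root is a break point of the lower envelope of the lines y = a_i + i · x (there are 4 lines, with slopes 0, 1, ..., 3). Only the lines that attain the minimum somewhere contribute to roots; other lines are dominated. Here the surviving (envelope) indices are i = 3, i = 2, i = 1, i = 0.
Intersections between consecutive envelope lines give the roots: for adjacent envelope indices i < j the intersection is x = (a_i − a_j) / (j − i). Reading off the sorted break points: {-7, 2, 7}.
Verification: at each break x_0, at least two indices attain the minimum of min_i(a_i + i · x_0).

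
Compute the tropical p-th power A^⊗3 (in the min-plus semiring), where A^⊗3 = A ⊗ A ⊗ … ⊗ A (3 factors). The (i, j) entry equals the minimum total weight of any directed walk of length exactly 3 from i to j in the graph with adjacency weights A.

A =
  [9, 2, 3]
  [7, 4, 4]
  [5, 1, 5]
A^⊗3 =
  [11, 7, 8]
  [12, 9, 9]
  [10, 6, 9]

Each entry (A^⊗3)_ij equals the minimum over all length-3 walks i = v_0 → v_1 → … → v_3 = j of Σ_t A[v_t][v_{t+1}]. For example, for (i, j) = (0, 2) we minimise over 9 possible intermediate vertex sequences; the minimum is 8, attained along the walk 0 → 2 → 1 → 2.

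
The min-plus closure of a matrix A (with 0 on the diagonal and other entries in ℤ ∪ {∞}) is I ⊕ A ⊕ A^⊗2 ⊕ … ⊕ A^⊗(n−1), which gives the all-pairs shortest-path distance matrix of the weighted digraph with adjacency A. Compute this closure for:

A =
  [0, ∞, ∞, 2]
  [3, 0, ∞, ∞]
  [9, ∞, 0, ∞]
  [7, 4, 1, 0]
Closure =
  [0, 6, 3, 2]
  [3, 0, 6, 5]
  [9, 15, 0, 11]
  [7, 4, 1, 0]

This is the Floyd-Warshall all-pairs shortest-path computation. For each intermediate vertex k = 0, 1, …, 3, update dist[i][j] ← min(dist[i][j], dist[i][k] + dist[k][j]). The final matrix gives, for each (i, j), the minimum total weight of any directed path from i to j (possibly empty when i = j).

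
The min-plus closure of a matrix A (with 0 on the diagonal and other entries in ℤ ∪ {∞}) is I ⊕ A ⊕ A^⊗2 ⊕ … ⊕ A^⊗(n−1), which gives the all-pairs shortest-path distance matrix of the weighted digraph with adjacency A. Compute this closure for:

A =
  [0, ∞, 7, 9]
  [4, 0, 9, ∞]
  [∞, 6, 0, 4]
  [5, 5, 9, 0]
Closure =
  [0, 13, 7, 9]
  [4, 0, 9, 13]
  [9, 6, 0, 4]
  [5, 5, 9, 0]

This is the Floyd-Warshall all-pairs shortest-path computation. For each intermediate vertex k = 0, 1, …, 3, update dist[i][j] ← min(dist[i][j], dist[i][k] + dist[k][j]). The final matrix gives, for each (i, j), the minimum total weight of any directed path from i to j (possibly empty when i = j).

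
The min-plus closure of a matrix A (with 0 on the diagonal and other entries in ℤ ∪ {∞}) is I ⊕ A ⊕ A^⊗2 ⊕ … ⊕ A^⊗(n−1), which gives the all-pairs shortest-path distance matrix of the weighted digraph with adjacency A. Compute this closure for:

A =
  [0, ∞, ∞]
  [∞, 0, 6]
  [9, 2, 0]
Closure =
  [0, ∞, ∞]
  [15, 0, 6]
  [9, 2, 0]

This is the Floyd-Warshall all-pairs shortest-path computation. For each intermediate vertex k = 0, 1, …, 2, update dist[i][j] ← min(dist[i][j], dist[i][k] + dist[k][j]). The final matrix gives, for each (i, j), the minimum total weight of any directed path from i to j (possibly empty when i = j).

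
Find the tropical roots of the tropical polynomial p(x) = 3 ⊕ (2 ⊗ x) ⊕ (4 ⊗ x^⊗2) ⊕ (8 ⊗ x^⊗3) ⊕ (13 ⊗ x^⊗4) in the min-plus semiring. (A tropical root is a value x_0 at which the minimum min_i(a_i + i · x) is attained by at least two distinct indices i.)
Roots: {-5, -4, -2, 1}

Each tropical root is a break point of the lower envelope of the lines y = a_i + i · x (there are 5 lines, with slopes 0, 1, ..., 4). Only the lines that attain the minimum somewhere contribute to roots; other lines are dominated. Here the surviving (envelope) indices are i = 4, i = 3, i = 2, i = 1, i = 0.
Intersections between consecutive envelope lines give the roots: for adjacent envelope indices i < j the intersection is x = (a_i − a_j) / (j − i). Reading off the sorted break points: {-5, -4, -2, 1}.
Verification: at each break x_0, at least two indices attain the minimum of min_i(a_i + i · x_0).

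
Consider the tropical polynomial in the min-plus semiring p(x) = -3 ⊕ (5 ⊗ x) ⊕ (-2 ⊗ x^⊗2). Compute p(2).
p(2) = -3

A tropical monomial a ⊗ x^⊗i evaluates to a + i · x. Evaluating each term at x = 2:
  Term 0 contributes -3 + 0 · 2 = -3
  Term 1 contributes 5 + 1 · 2 = 7
  Term 2 contributes -2 + 2 · 2 = 2
p(2) = ⊕ of these = min[-3, 7, 2] = -3.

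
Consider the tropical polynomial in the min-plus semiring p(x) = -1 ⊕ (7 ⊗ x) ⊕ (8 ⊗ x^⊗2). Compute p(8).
p(8) = -1

A tropical monomial a ⊗ x^⊗i evaluates to a + i · x. Evaluating each term at x = 8:
  Term 0 contributes -1 + 0 · 8 = -1
  Term 1 contributes 7 + 1 · 8 = 15
  Term 2 contributes 8 + 2 · 8 = 24
p(8) = ⊕ of these = min[-1, 15, 24] = -1.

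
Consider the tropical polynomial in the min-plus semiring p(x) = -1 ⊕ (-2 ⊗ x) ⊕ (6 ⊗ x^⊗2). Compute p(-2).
p(-2) = -4

A tropical monomial a ⊗ x^⊗i evaluates to a + i · x. Evaluating each term at x = -2:
  Term 0 contributes -1 + 0 · -2 = -1
  Term 1 contributes -2 + 1 · -2 = -4
  Term 2 contributes 6 + 2 · -2 = 2
p(-2) = ⊕ of these = min[-1, -4, 2] = -4.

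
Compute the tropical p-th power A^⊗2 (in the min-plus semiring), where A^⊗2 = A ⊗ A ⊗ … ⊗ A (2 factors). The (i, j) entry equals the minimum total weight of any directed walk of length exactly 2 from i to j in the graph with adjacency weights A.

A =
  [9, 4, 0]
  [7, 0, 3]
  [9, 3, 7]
A^⊗2 =
  [9, 3, 7]
  [7, 0, 3]
  [10, 3, 6]

Each entry (A^⊗2)_ij equals the minimum over all length-2 walks i = v_0 → v_1 → … → v_2 = j of Σ_t A[v_t][v_{t+1}]. For example, for (i, j) = (0, 2) we minimise over 3 possible intermediate vertex sequences; the minimum is 7, attained along the walk 0 → 1 → 2.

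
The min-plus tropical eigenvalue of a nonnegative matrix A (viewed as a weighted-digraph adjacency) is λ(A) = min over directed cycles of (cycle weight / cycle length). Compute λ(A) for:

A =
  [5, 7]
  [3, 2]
λ(A) = 2

Enumerate directed cycles and compute their means (weight / length). Sample:
  cycle 0 → 0: weight = 5, length = 1, mean = 5/1 ≈ 5.000
  cycle 1 → 1: weight = 2, length = 1, mean = 2/1 ≈ 2.000
  cycle 0 → 1 → 0: weight = 10, length = 2, mean = 10/2 ≈ 5.000
  cycle 1 → 0 → 1: weight = 10, length = 2, mean = 10/2 ≈ 5.000
Minimum mean = 2.000, attained e.g. along the cycle 1 → 1 with weight 2 and length 1. So λ(A) = 2/1 = 2.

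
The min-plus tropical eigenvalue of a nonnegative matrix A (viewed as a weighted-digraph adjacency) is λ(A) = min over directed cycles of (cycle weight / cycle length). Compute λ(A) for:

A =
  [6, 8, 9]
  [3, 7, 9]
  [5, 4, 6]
λ(A) = 16/3

Enumerate directed cycles and compute their means (weight / length). Sample:
  cycle 0 → 0: weight = 6, length = 1, mean = 6/1 ≈ 6.000
  cycle 1 → 1: weight = 7, length = 1, mean = 7/1 ≈ 7.000
  cycle 2 → 2: weight = 6, length = 1, mean = 6/1 ≈ 6.000
  cycle 0 → 1 → 0: weight = 11, length = 2, mean = 11/2 ≈ 5.500
  cycle 0 → 2 → 0: weight = 14, length = 2, mean = 14/2 ≈ 7.000
  cycle 1 → 0 → 1: weight = 11, length = 2, mean = 11/2 ≈ 5.500
Minimum mean = 5.333, attained e.g. along the cycle 0 → 2 → 1 → 0 with weight 16 and length 3. So λ(A) = 16/3 = 16/3.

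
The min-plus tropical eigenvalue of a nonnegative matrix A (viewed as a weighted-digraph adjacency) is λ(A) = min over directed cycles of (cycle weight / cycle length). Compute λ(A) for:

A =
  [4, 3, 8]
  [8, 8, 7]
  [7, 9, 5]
λ(A) = 4

Enumerate directed cycles and compute their means (weight / length). Sample:
  cycle 0 → 0: weight = 4, length = 1, mean = 4/1 ≈ 4.000
  cycle 1 → 1: weight = 8, length = 1, mean = 8/1 ≈ 8.000
  cycle 2 → 2: weight = 5, length = 1, mean = 5/1 ≈ 5.000
  cycle 0 → 1 → 0: weight = 11, length = 2, mean = 11/2 ≈ 5.500
  cycle 0 → 2 → 0: weight = 15, length = 2, mean = 15/2 ≈ 7.500
  cycle 1 → 0 → 1: weight = 11, length = 2, mean = 11/2 ≈ 5.500
Minimum mean = 4.000, attained e.g. along the cycle 0 → 0 with weight 4 and length 1. So λ(A) = 4/1 = 4.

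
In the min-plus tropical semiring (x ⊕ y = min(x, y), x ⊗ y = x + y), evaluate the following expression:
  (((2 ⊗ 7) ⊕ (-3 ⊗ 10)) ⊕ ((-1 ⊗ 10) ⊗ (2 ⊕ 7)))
(((2 ⊗ 7) ⊕ (-3 ⊗ 10)) ⊕ ((-1 ⊗ 10) ⊗ (2 ⊕ 7))) = 7

Expand innermost to outermost. Recall ⊕ takes the minimum of its arguments and ⊗ takes their sum. Working out the expression (((2 ⊗ 7) ⊕ (-3 ⊗ 10)) ⊕ ((-1 ⊗ 10) ⊗ (2 ⊕ 7))) gives 7.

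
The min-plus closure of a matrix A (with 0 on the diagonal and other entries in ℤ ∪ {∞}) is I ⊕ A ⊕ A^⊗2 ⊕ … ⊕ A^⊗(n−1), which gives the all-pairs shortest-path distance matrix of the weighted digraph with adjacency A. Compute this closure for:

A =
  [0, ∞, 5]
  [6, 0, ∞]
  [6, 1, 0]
Closure =
  [0, 6, 5]
  [6, 0, 11]
  [6, 1, 0]

This is the Floyd-Warshall all-pairs shortest-path computation. For each intermediate vertex k = 0, 1, …, 2, update dist[i][j] ← min(dist[i][j], dist[i][k] + dist[k][j]). The final matrix gives, for each (i, j), the minimum total weight of any directed path from i to j (possibly empty when i = j).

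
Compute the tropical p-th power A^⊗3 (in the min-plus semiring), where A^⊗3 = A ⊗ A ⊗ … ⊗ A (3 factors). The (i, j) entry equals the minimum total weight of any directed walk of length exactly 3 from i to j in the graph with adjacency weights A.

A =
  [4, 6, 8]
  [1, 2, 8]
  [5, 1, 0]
A^⊗3 =
  [9, 9, 8]
  [5, 6, 8]
  [2, 1, 0]

Each entry (A^⊗3)_ij equals the minimum over all length-3 walks i = v_0 → v_1 → … → v_3 = j of Σ_t A[v_t][v_{t+1}]. For example, for (i, j) = (0, 2) we minimise over 9 possible intermediate vertex sequences; the minimum is 8, attained along the walk 0 → 2 → 2 → 2.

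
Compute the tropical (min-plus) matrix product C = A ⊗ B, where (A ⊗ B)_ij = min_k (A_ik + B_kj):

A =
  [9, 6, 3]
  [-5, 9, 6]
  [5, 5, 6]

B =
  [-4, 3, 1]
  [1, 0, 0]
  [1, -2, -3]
A ⊗ B =
  [4, 1, 0]
  [-9, -2, -4]
  [1, 4, 3]

Apply the min-plus product entry-by-entry:
  C[0][0] = min over k of (A[0][0] + B[0][0] = 9 + -4 = 5, A[0][1] + B[1][0] = 6 + 1 = 7, A[0][2] + B[2][0] = 3 + 1 = 4) = 4 (attained at k = 2)
  C[0][1] = min over k of (A[0][0] + B[0][1] = 9 + 3 = 12, A[0][1] + B[1][1] = 6 + 0 = 6, A[0][2] + B[2][1] = 3 + -2 = 1) = 1 (attained at k = 2)
  C[0][2] = min over k of (A[0][0] + B[0][2] = 9 + 1 = 10, A[0][1] + B[1][2] = 6 + 0 = 6, A[0][2] + B[2][2] = 3 + -3 = 0) = 0 (attained at k = 2)
  C[1][0] = min over k of (A[1][0] + B[0][0] = -5 + -4 = -9, A[1][1] + B[1][0] = 9 + 1 = 10, A[1][2] + B[2][0] = 6 + 1 = 7) = -9 (attained at k = 0)
  C[1][1] = min over k of (A[1][0] + B[0][1] = -5 + 3 = -2, A[1][1] + B[1][1] = 9 + 0 = 9, A[1][2] + B[2][1] = 6 + -2 = 4) = -2 (attained at k = 0)
  C[1][2] = min over k of (A[1][0] + B[0][2] = -5 + 1 = -4, A[1][1] + B[1][2] = 9 + 0 = 9, A[1][2] + B[2][2] = 6 + -3 = 3) = -4 (attained at k = 0)
  C[2][0] = min over k of (A[2][0] + B[0][0] = 5 + -4 = 1, A[2][1] + B[1][0] = 5 + 1 = 6, A[2][2] + B[2][0] = 6 + 1 = 7) = 1 (attained at k = 0)
  C[2][1] = min over k of (A[2][0] + B[0][1] = 5 + 3 = 8, A[2][1] + B[1][1] = 5 + 0 = 5, A[2][2] + B[2][1] = 6 + -2 = 4) = 4 (attained at k = 2)
  C[2][2] = min over k of (A[2][0] + B[0][2] = 5 + 1 = 6, A[2][1] + B[1][2] = 5 + 0 = 5, A[2][2] + B[2][2] = 6 + -3 = 3) = 3 (attained at k = 2)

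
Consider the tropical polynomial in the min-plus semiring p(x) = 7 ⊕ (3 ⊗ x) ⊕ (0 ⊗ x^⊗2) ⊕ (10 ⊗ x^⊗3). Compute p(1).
p(1) = 2

A tropical monomial a ⊗ x^⊗i evaluates to a + i · x. Evaluating each term at x = 1:
  Term 0 contributes 7 + 0 · 1 = 7
  Term 1 contributes 3 + 1 · 1 = 4
  Term 2 contributes 0 + 2 · 1 = 2
  Term 3 contributes 10 + 3 · 1 = 13
p(1) = ⊕ of these = min[7, 4, 2, 13] = 2.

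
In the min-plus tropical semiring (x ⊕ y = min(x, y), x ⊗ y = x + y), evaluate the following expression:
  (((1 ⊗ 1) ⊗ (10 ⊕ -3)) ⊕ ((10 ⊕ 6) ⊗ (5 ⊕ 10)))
(((1 ⊗ 1) ⊗ (10 ⊕ -3)) ⊕ ((10 ⊕ 6) ⊗ (5 ⊕ 10))) = -1

Expand innermost to outermost. Recall ⊕ takes the minimum of its arguments and ⊗ takes their sum. Working out the expression (((1 ⊗ 1) ⊗ (10 ⊕ -3)) ⊕ ((10 ⊕ 6) ⊗ (5 ⊕ 10))) gives -1.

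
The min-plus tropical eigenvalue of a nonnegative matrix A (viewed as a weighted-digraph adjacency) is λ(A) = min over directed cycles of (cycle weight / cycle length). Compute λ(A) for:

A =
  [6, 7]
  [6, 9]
λ(A) = 6

Enumerate directed cycles and compute their means (weight / length). Sample:
  cycle 0 → 0: weight = 6, length = 1, mean = 6/1 ≈ 6.000
  cycle 1 → 1: weight = 9, length = 1, mean = 9/1 ≈ 9.000
  cycle 0 → 1 → 0: weight = 13, length = 2, mean = 13/2 ≈ 6.500
  cycle 1 → 0 → 1: weight = 13, length = 2, mean = 13/2 ≈ 6.500
Minimum mean = 6.000, attained e.g. along the cycle 0 → 0 with weight 6 and length 1. So λ(A) = 6/1 = 6.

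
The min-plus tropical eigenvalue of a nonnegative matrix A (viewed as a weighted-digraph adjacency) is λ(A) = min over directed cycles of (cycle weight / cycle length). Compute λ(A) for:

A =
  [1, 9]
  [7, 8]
λ(A) = 1

Enumerate directed cycles and compute their means (weight / length). Sample:
  cycle 0 → 0: weight = 1, length = 1, mean = 1/1 ≈ 1.000
  cycle 1 → 1: weight = 8, length = 1, mean = 8/1 ≈ 8.000
  cycle 0 → 1 → 0: weight = 16, length = 2, mean = 16/2 ≈ 8.000
  cycle 1 → 0 → 1: weight = 16, length = 2, mean = 16/2 ≈ 8.000
Minimum mean = 1.000, attained e.g. along the cycle 0 → 0 with weight 1 and length 1. So λ(A) = 1/1 = 1.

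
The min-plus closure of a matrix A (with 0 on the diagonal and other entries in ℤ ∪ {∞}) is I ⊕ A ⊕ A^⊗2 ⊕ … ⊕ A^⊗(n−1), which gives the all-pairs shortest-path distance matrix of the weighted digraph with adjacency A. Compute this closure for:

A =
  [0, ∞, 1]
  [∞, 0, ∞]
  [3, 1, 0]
Closure =
  [0, 2, 1]
  [∞, 0, ∞]
  [3, 1, 0]

This is the Floyd-Warshall all-pairs shortest-path computation. For each intermediate vertex k = 0, 1, …, 2, update dist[i][j] ← min(dist[i][j], dist[i][k] + dist[k][j]). The final matrix gives, for each (i, j), the minimum total weight of any directed path from i to j (possibly empty when i = j).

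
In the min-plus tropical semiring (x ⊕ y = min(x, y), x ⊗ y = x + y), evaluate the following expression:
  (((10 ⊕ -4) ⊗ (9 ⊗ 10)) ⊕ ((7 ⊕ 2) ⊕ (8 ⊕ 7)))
(((10 ⊕ -4) ⊗ (9 ⊗ 10)) ⊕ ((7 ⊕ 2) ⊕ (8 ⊕ 7))) = 2

Expand innermost to outermost. Recall ⊕ takes the minimum of its arguments and ⊗ takes their sum. Working out the expression (((10 ⊕ -4) ⊗ (9 ⊗ 10)) ⊕ ((7 ⊕ 2) ⊕ (8 ⊕ 7))) gives 2.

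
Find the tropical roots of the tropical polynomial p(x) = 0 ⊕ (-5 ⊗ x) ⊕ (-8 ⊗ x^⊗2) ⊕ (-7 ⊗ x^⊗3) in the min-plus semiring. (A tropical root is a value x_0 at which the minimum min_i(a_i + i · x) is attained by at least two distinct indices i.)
Roots: {-1, 3, 5}

Each tropical root is a break point of the lower envelope of the lines y = a_i + i · x (there are 4 lines, with slopes 0, 1, ..., 3). Only the lines that attain the minimum somewhere contribute to roots; other lines are dominated. Here the surviving (envelope) indices are i = 3, i = 2, i = 1, i = 0.
Intersections between consecutive envelope lines give the roots: for adjacent envelope indices i < j the intersection is x = (a_i − a_j) / (j − i). Reading off the sorted break points: {-1, 3, 5}.
Verification: at each break x_0, at least two indices attain the minimum of min_i(a_i + i · x_0).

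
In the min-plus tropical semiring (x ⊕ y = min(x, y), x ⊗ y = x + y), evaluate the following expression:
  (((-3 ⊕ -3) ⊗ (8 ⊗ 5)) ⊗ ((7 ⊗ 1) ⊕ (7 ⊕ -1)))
(((-3 ⊕ -3) ⊗ (8 ⊗ 5)) ⊗ ((7 ⊗ 1) ⊕ (7 ⊕ -1))) = 9

Expand innermost to outermost. Recall ⊕ takes the minimum of its arguments and ⊗ takes their sum. Working out the expression (((-3 ⊕ -3) ⊗ (8 ⊗ 5)) ⊗ ((7 ⊗ 1) ⊕ (7 ⊕ -1))) gives 9.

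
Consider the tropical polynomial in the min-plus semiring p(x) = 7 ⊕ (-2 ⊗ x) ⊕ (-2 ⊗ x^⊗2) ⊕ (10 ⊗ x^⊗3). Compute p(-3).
p(-3) = -8

A tropical monomial a ⊗ x^⊗i evaluates to a + i · x. Evaluating each term at x = -3:
  Term 0 contributes 7 + 0 · -3 = 7
  Term 1 contributes -2 + 1 · -3 = -5
  Term 2 contributes -2 + 2 · -3 = -8
  Term 3 contributes 10 + 3 · -3 = 1
p(-3) = ⊕ of these = min[7, -5, -8, 1] = -8.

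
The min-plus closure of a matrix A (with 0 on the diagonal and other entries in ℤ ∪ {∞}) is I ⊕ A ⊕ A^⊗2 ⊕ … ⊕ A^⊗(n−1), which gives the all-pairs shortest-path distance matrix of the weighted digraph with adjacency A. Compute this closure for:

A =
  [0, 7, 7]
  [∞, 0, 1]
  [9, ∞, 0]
Closure =
  [0, 7, 7]
  [10, 0, 1]
  [9, 16, 0]

This is the Floyd-Warshall all-pairs shortest-path computation. For each intermediate vertex k = 0, 1, …, 2, update dist[i][j] ← min(dist[i][j], dist[i][k] + dist[k][j]). The final matrix gives, for each (i, j), the minimum total weight of any directed path from i to j (possibly empty when i = j).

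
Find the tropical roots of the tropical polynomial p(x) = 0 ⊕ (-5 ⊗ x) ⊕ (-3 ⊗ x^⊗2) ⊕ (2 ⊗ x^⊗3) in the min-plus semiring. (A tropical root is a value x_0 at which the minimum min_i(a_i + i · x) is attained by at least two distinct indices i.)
Roots: {-5, -2, 5}

Each tropical root is a break point of the lower envelope of the lines y = a_i + i · x (there are 4 lines, with slopes 0, 1, ..., 3). Only the lines that attain the minimum somewhere contribute to roots; other lines are dominated. Here the surviving (envelope) indices are i = 3, i = 2, i = 1, i = 0.
Intersections between consecutive envelope lines give the roots: for adjacent envelope indices i < j the intersection is x = (a_i − a_j) / (j − i). Reading off the sorted break points: {-5, -2, 5}.
Verification: at each break x_0, at least two indices attain the minimum of min_i(a_i + i · x_0).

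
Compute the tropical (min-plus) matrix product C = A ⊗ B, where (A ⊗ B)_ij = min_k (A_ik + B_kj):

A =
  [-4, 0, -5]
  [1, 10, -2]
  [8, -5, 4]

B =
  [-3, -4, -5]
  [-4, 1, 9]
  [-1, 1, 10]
A ⊗ B =
  [-7, -8, -9]
  [-3, -3, -4]
  [-9, -4, 3]

Apply the min-plus product entry-by-entry:
  C[0][0] = min over k of (A[0][0] + B[0][0] = -4 + -3 = -7, A[0][1] + B[1][0] = 0 + -4 = -4, A[0][2] + B[2][0] = -5 + -1 = -6) = -7 (attained at k = 0)
  C[0][1] = min over k of (A[0][0] + B[0][1] = -4 + -4 = -8, A[0][1] + B[1][1] = 0 + 1 = 1, A[0][2] + B[2][1] = -5 + 1 = -4) = -8 (attained at k = 0)
  C[0][2] = min over k of (A[0][0] + B[0][2] = -4 + -5 = -9, A[0][1] + B[1][2] = 0 + 9 = 9, A[0][2] + B[2][2] = -5 + 10 = 5) = -9 (attained at k = 0)
  C[1][0] = min over k of (A[1][0] + B[0][0] = 1 + -3 = -2, A[1][1] + B[1][0] = 10 + -4 = 6, A[1][2] + B[2][0] = -2 + -1 = -3) = -3 (attained at k = 2)
  C[1][1] = min over k of (A[1][0] + B[0][1] = 1 + -4 = -3, A[1][1] + B[1][1] = 10 + 1 = 11, A[1][2] + B[2][1] = -2 + 1 = -1) = -3 (attained at k = 0)
  C[1][2] = min over k of (A[1][0] + B[0][2] = 1 + -5 = -4, A[1][1] + B[1][2] = 10 + 9 = 19, A[1][2] + B[2][2] = -2 + 10 = 8) = -4 (attained at k = 0)
  C[2][0] = min over k of (A[2][0] + B[0][0] = 8 + -3 = 5, A[2][1] + B[1][0] = -5 + -4 = -9, A[2][2] + B[2][0] = 4 + -1 = 3) = -9 (attained at k = 1)
  C[2][1] = min over k of (A[2][0] + B[0][1] = 8 + -4 = 4, A[2][1] + B[1][1] = -5 + 1 = -4, A[2][2] + B[2][1] = 4 + 1 = 5) = -4 (attained at k = 1)
  C[2][2] = min over k of (A[2][0] + B[0][2] = 8 + -5 = 3, A[2][1] + B[1][2] = -5 + 9 = 4, A[2][2] + B[2][2] = 4 + 10 = 14) = 3 (attained at k = 0)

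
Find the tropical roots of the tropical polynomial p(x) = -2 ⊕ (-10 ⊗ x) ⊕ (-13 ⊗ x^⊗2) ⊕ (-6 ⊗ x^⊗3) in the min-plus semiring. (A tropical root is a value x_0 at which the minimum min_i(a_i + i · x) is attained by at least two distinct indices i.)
Roots: {-7, 3, 8}

Each tropical root is a break point of the lower envelope of the lines y = a_i + i · x (there are 4 lines, with slopes 0, 1, ..., 3). Only the lines that attain the minimum somewhere contribute to roots; other lines are dominated. Here the surviving (envelope) indices are i = 3, i = 2, i = 1, i = 0.
Intersections between consecutive envelope lines give the roots: for adjacent envelope indices i < j the intersection is x = (a_i − a_j) / (j − i). Reading off the sorted break points: {-7, 3, 8}.
Verification: at each break x_0, at least two indices attain the minimum of min_i(a_i + i · x_0).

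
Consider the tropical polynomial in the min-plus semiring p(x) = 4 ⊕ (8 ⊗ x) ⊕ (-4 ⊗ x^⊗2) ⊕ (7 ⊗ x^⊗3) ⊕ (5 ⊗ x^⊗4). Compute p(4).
p(4) = 4

A tropical monomial a ⊗ x^⊗i evaluates to a + i · x. Evaluating each term at x = 4:
  Term 0 contributes 4 + 0 · 4 = 4
  Term 1 contributes 8 + 1 · 4 = 12
  Term 2 contributes -4 + 2 · 4 = 4
  Term 3 contributes 7 + 3 · 4 = 19
  Term 4 contributes 5 + 4 · 4 = 21
p(4) = ⊕ of these = min[4, 12, 4, 19, 21] = 4.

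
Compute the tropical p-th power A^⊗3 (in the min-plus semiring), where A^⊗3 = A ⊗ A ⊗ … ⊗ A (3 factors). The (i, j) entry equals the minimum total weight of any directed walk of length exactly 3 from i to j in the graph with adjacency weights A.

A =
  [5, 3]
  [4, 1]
A^⊗3 =
  [8, 5]
  [6, 3]

Each entry (A^⊗3)_ij equals the minimum over all length-3 walks i = v_0 → v_1 → … → v_3 = j of Σ_t A[v_t][v_{t+1}]. For example, for (i, j) = (0, 1) we minimise over 4 possible intermediate vertex sequences; the minimum is 5, attained along the walk 0 → 1 → 1 → 1.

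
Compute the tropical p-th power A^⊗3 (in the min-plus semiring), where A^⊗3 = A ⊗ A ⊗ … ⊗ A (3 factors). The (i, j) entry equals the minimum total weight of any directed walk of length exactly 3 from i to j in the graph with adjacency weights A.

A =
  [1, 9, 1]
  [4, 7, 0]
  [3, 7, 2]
A^⊗3 =
  [3, 9, 3]
  [4, 9, 4]
  [5, 11, 5]

Each entry (A^⊗3)_ij equals the minimum over all length-3 walks i = v_0 → v_1 → … → v_3 = j of Σ_t A[v_t][v_{t+1}]. For example, for (i, j) = (0, 2) we minimise over 9 possible intermediate vertex sequences; the minimum is 3, attained along the walk 0 → 0 → 0 → 2.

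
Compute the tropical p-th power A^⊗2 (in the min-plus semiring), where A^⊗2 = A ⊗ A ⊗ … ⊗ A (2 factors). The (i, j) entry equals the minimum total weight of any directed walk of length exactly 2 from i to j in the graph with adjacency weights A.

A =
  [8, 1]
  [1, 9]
A^⊗2 =
  [2, 9]
  [9, 2]

Each entry (A^⊗2)_ij equals the minimum over all length-2 walks i = v_0 → v_1 → … → v_2 = j of Σ_t A[v_t][v_{t+1}]. For example, for (i, j) = (0, 1) we minimise over 2 possible intermediate vertex sequences; the minimum is 9, attained along the walk 0 → 0 → 1.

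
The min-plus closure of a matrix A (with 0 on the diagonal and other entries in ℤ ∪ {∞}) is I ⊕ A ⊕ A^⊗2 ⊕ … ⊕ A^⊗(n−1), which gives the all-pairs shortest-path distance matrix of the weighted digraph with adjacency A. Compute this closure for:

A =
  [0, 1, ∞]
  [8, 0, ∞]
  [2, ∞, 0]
Closure =
  [0, 1, ∞]
  [8, 0, ∞]
  [2, 3, 0]

This is the Floyd-Warshall all-pairs shortest-path computation. For each intermediate vertex k = 0, 1, …, 2, update dist[i][j] ← min(dist[i][j], dist[i][k] + dist[k][j]). The final matrix gives, for each (i, j), the minimum total weight of any directed path from i to j (possibly empty when i = j).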